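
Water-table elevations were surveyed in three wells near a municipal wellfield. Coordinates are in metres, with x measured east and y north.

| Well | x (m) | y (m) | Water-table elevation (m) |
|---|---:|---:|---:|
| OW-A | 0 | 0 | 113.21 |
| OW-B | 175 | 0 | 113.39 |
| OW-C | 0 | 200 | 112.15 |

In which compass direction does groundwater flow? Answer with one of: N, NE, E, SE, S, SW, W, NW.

∂h/∂x = (113.39 − 113.21) / (175 − 0) = +0.001029
∂h/∂y = (112.15 − 113.21) / (200 − 0) = -0.005300
Flow = −∇h = (-0.001029 east, +0.005300 north), which points north.

N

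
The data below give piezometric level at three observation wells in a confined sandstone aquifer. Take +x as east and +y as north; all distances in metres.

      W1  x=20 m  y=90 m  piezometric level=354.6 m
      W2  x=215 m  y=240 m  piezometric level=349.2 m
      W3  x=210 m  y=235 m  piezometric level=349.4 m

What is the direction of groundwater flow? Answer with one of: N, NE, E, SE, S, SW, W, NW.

N

Differences from W1: to W2 (Δx, Δy, Δh) = (195, 150, -5.4); to W3 = (190, 145, -5.2).
Determinant of the coordinate differences = 195·145 − 190·150 = -225.
∂h/∂x = [(-5.4)·145 − (-5.2)·150] / -225 = +0.01333
∂h/∂y = [195·(-5.2) − 190·(-5.4)] / -225 = -0.05333
Flow = −∇h = (-0.01333 east, +0.05333 north), which points north.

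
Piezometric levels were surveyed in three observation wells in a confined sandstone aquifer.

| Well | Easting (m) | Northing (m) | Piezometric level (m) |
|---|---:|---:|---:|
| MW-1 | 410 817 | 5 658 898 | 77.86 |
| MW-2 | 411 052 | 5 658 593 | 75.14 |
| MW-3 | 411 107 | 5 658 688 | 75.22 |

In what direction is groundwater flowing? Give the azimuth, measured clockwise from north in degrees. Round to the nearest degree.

Differences from MW-1: to MW-2 (Δx, Δy, Δh) = (235, -305, -2.72); to MW-3 = (290, -210, -2.64).
Determinant of the coordinate differences = 235·(-210) − 290·(-305) = 39100.
∂h/∂x = [(-2.72)·(-210) − (-2.64)·(-305)] / 39100 = -0.005985
∂h/∂y = [235·(-2.64) − 290·(-2.72)] / 39100 = +0.004307
Flow direction (−∇h) has components (+0.005985 E, -0.004307 N).
Azimuth = atan2(E, N) = atan2(+0.005985, -0.004307) = 125.7° ≈ 126°.

126°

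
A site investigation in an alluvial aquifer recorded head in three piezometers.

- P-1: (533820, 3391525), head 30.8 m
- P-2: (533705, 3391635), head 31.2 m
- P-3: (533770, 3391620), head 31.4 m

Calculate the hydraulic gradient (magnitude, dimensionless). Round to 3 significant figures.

0.0104

With h = a·x + b·y + c and P-1 as origin, the differences give:
  (-115)·a + 110·b = +0.4
  (-50)·a + 95·b = +0.6
Eliminate b (×95 and ×110, subtract): -5425·a = -28.00 → a = ∂h/∂x = +0.005161
Back-substitute: b = ∂h/∂y = +0.009032.
|∇h| = √(0.005161² + 0.009032²) = 0.0104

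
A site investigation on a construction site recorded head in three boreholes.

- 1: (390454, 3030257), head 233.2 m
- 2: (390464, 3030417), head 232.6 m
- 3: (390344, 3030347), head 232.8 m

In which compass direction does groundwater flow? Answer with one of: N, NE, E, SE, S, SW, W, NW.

Differences from 1: to 2 (Δx, Δy, Δh) = (10, 160, -0.6); to 3 = (-110, 90, -0.4).
Determinant of the coordinate differences = 10·90 − (-110)·160 = 18500.
∂h/∂x = [(-0.6)·90 − (-0.4)·160] / 18500 = +0.0005405
∂h/∂y = [10·(-0.4) − (-110)·(-0.6)] / 18500 = -0.003784
Flow = −∇h = (-0.0005405 east, +0.003784 north), which points north.

N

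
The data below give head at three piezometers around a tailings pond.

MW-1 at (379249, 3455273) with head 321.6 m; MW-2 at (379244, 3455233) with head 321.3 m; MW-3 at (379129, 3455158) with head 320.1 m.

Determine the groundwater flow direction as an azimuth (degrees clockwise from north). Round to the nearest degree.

With h = a·x + b·y + c and MW-1 as origin, the differences give:
  (-5)·a + (-40)·b = -0.3
  (-120)·a + (-115)·b = -1.5
Eliminate b (×(-115) and ×(-40), subtract): -4225·a = -25.50 → a = ∂h/∂x = +0.006036
Back-substitute: b = ∂h/∂y = +0.006746.
Flow direction (−∇h) has components (-0.006036 E, -0.006746 N).
Azimuth = atan2(E, N) = atan2(-0.006036, -0.006746) = 221.8° ≈ 222°.

222°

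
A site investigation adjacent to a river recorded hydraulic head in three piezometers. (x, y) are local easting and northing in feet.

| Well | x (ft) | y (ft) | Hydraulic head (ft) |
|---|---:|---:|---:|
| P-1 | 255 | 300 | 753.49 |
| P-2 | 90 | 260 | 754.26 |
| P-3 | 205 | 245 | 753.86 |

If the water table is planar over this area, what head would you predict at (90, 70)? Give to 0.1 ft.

754.9 ft

Taking P-1 as reference: P-2−P-1 = (-165, -40, +0.77); P-3−P-1 = (-50, -55, +0.37).
Determinant of the coordinate differences = (-165)·(-55) − (-50)·(-40) = 7075.
∂h/∂x = [(+0.77)·(-55) − (+0.37)·(-40)] / 7075 = -0.003894
∂h/∂y = [(-165)·(+0.37) − (-50)·(+0.77)] / 7075 = -0.003187
h(90, 70) = 753.49 + (-0.003894)·(-165) + (-0.003187)·(-230) = 753.49 +0.643 +0.733 = 754.866 ft.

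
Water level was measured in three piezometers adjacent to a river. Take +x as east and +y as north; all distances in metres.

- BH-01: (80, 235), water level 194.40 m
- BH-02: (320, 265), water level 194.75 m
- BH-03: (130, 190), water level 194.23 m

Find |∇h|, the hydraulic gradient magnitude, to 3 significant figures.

0.00482

With h = a·x + b·y + c and BH-01 as origin, the differences give:
  240·a + 30·b = +0.35
  50·a + (-45)·b = -0.17
Eliminate b (×(-45) and ×30, subtract): -12300·a = -10.650 → a = ∂h/∂x = +0.0008659
Back-substitute: b = ∂h/∂y = +0.004740.
|∇h| = √(0.0008659² + 0.004740²) = 0.004818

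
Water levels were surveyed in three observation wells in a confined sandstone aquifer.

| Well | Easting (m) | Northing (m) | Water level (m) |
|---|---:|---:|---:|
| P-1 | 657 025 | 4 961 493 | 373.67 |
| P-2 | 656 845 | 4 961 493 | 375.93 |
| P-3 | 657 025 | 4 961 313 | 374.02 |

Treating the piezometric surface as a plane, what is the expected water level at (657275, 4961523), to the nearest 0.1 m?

370.5 m

∂h/∂x = (375.93 − 373.67) / (656845 − 657025) = -0.01256
∂h/∂y = (374.02 − 373.67) / (4961313 − 4961493) = -0.001944
h(657275, 4961523) = 373.67 + (-0.01256)·(250) + (-0.001944)·(30) = 373.67 -3.139 -0.058 = 370.473 m.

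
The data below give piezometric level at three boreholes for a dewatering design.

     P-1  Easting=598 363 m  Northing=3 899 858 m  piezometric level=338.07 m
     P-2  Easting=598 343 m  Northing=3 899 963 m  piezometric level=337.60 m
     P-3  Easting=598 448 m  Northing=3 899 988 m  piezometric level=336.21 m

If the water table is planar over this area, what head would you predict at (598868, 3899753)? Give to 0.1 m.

332.9 m

Differences from P-1: to P-2 (Δx, Δy, Δh) = (-20, 105, -0.47); to P-3 = (85, 130, -1.86).
Solve a·Δx + b·Δy = Δh: det = (-20)·130 − 85·105 = -11525.
∂h/∂x = [(-0.47)·130 − (-1.86)·105] / -11525 = -0.01164
∂h/∂y = [(-20)·(-1.86) − 85·(-0.47)] / -11525 = -0.006694
h(598868, 3899753) = 338.07 + (-0.01164)·(505) + (-0.006694)·(-105) = 338.07 -5.880 +0.703 = 332.893 m.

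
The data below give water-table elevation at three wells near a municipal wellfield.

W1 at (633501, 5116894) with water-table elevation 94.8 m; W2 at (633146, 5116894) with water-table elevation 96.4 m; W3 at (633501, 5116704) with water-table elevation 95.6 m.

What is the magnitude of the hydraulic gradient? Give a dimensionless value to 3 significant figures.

0.00617

∂h/∂x = (96.4 − 94.8) / (633146 − 633501) = -0.004507
∂h/∂y = (95.6 − 94.8) / (5116704 − 5116894) = -0.004211
|∇h| = √(-0.004507² + -0.004211²) = 0.006168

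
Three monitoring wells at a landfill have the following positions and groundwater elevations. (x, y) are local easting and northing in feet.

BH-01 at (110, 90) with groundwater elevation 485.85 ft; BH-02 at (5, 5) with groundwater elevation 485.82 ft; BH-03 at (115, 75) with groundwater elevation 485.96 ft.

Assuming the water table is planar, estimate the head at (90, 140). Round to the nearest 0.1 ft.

With h = a·x + b·y + c and BH-01 as origin, the differences give:
  (-105)·a + (-85)·b = -0.03
  5·a + (-15)·b = +0.11
Eliminate b (×(-15) and ×(-85), subtract): 2000·a = 9.800 → a = ∂h/∂x = +0.004900
Back-substitute: b = ∂h/∂y = -0.005700.
h(90, 140) = 485.85 + (+0.004900)·(-20) + (-0.005700)·(50) = 485.85 -0.098 -0.285 = 485.467 ft.

485.5 ft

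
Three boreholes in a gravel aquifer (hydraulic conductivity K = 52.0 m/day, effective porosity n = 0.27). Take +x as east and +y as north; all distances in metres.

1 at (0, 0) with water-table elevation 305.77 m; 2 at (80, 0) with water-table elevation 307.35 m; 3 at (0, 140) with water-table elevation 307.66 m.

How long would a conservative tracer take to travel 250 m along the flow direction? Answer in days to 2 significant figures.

54 days

∂h/∂x = (307.35 − 305.77) / (80 − 0) = +0.01975
∂h/∂y = (307.66 − 305.77) / (140 − 0) = +0.01350
|∇h| = √(0.01975² + 0.01350²) = 0.02392
Seepage velocity v = K·i/n = 52.0 × 0.02392 / 0.27 = 4.607 m/day.
t = 250 / 4.607 = 54.27 days.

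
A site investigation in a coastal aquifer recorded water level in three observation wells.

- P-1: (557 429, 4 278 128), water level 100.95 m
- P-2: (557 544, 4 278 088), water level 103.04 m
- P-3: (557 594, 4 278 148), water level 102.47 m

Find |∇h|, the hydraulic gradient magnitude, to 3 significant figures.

Differences from P-1: to P-2 (Δx, Δy, Δh) = (115, -40, +2.09); to P-3 = (165, 20, +1.52).
Determinant of the coordinate differences = 115·20 − 165·(-40) = 8900.
∂h/∂x = [(+2.09)·20 − (+1.52)·(-40)] / 8900 = +0.01153
∂h/∂y = [115·(+1.52) − 165·(+2.09)] / 8900 = -0.01911
|∇h| = √(0.01153² + -0.01911²) = 0.02232

0.0223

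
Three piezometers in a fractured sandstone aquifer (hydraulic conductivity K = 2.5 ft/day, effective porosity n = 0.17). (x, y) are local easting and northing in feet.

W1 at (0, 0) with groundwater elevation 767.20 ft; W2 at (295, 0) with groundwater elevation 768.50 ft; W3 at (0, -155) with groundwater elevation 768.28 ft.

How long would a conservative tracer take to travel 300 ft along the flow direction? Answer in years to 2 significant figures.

6.8 years

∂h/∂x = (768.50 − 767.20) / (295 − 0) = +0.004407
∂h/∂y = (768.28 − 767.20) / (-155 − 0) = -0.006968
|∇h| = √(0.004407² + -0.006968²) = 0.008245
Seepage velocity v = K·i/n = 2.5 × 0.008245 / 0.17 = 0.1213 ft/day.
t = 300 / 0.1213 = 2473 days = 6.77 years.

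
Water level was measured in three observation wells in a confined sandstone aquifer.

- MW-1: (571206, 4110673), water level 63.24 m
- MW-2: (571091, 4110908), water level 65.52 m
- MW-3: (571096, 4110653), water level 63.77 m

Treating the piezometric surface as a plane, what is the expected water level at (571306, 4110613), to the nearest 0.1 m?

62.2 m

With h = a·x + b·y + c and MW-1 as origin, the differences give:
  (-115)·a + 235·b = +2.28
  (-110)·a + (-20)·b = +0.53
Eliminate b (×(-20) and ×235, subtract): 28150·a = -170.150 → a = ∂h/∂x = -0.006044
Back-substitute: b = ∂h/∂y = +0.006744.
h(571306, 4110613) = 63.24 + (-0.006044)·(100) + (+0.006744)·(-60) = 63.24 -0.604 -0.405 = 62.231 m.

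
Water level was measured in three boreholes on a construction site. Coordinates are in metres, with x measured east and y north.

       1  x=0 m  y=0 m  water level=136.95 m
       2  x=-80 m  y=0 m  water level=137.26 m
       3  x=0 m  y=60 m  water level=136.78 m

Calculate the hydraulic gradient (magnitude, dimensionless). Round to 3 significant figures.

0.00480

∂h/∂x = (137.26 − 136.95) / (-80 − 0) = -0.003875
∂h/∂y = (136.78 − 136.95) / (60 − 0) = -0.002833
|∇h| = √(-0.003875² + -0.002833²) = 0.0048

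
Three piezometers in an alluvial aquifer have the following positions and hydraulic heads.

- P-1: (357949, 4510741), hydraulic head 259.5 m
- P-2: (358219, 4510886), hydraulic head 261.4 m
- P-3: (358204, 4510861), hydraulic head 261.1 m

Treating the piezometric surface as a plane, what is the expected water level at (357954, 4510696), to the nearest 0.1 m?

259.0 m

Taking P-1 as reference: P-2−P-1 = (270, 145, +1.9); P-3−P-1 = (255, 120, +1.6).
Solve a·Δx + b·Δy = Δh: det = 270·120 − 255·145 = -4575.
∂h/∂x = [(+1.9)·120 − (+1.6)·145] / -4575 = +0.0008743
∂h/∂y = [270·(+1.6) − 255·(+1.9)] / -4575 = +0.01148
h(357954, 4510696) = 259.5 + (+0.0008743)·(5) + (+0.01148)·(-45) = 259.5 +0.004 -0.516 = 258.988 m.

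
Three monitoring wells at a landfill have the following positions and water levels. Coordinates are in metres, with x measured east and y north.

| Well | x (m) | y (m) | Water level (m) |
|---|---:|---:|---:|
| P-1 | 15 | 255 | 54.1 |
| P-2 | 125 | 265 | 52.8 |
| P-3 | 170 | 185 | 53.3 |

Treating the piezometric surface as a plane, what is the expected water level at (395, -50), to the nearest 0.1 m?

Three-point gradient (reference P-1): Δ to P-2 = (110, 10, -1.3), Δ to P-3 = (155, -70, -0.8).
∂h/∂x = -0.01070, ∂h/∂y = -0.01227 (det = -9250).
h(395, -50) = 54.1 + (-0.01070)·(380) + (-0.01227)·(-305) = 54.1 -4.067 +3.742 = 53.775 m.

53.8 m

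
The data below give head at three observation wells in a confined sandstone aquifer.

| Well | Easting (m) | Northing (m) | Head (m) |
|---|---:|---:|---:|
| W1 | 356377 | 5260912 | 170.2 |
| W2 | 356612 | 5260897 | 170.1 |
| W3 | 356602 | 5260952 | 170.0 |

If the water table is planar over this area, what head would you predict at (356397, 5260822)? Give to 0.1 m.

170.4 m

Differences from W1: to W2 (Δx, Δy, Δh) = (235, -15, -0.1); to W3 = (225, 40, -0.2).
Solve a·Δx + b·Δy = Δh: det = 235·40 − 225·(-15) = 12775.
∂h/∂x = [(-0.1)·40 − (-0.2)·(-15)] / 12775 = -0.0005479
∂h/∂y = [235·(-0.2) − 225·(-0.1)] / 12775 = -0.001918
h(356397, 5260822) = 170.2 + (-0.0005479)·(20) + (-0.001918)·(-90) = 170.2 -0.011 +0.173 = 170.362 m.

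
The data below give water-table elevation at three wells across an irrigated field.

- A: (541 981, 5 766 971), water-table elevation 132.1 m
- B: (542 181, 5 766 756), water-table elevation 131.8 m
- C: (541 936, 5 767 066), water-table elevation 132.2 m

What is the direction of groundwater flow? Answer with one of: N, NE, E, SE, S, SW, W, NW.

With h = a·x + b·y + c and A as origin, the differences give:
  200·a + (-215)·b = -0.3
  (-45)·a + 95·b = +0.1
Eliminate b (×95 and ×(-215), subtract): 9325·a = -7.00 → a = ∂h/∂x = -0.0007507
Back-substitute: b = ∂h/∂y = +0.0006971.
Flow = −∇h = (+0.0007507 east, -0.0006971 north), which points southeast.

SE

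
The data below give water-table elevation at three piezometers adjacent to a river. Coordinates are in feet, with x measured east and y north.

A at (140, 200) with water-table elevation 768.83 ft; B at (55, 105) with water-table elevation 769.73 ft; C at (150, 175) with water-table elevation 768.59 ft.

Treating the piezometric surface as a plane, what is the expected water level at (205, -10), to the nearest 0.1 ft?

Differences from A: to B (Δx, Δy, Δh) = (-85, -95, +0.90); to C = (10, -25, -0.24).
Solve a·Δx + b·Δy = Δh: det = (-85)·(-25) − 10·(-95) = 3075.
∂h/∂x = [(+0.90)·(-25) − (-0.24)·(-95)] / 3075 = -0.01473
∂h/∂y = [(-85)·(-0.24) − 10·(+0.90)] / 3075 = +0.003707
h(205, -10) = 768.83 + (-0.01473)·(65) + (+0.003707)·(-210) = 768.83 -0.958 -0.779 = 767.094 ft.

767.1 ft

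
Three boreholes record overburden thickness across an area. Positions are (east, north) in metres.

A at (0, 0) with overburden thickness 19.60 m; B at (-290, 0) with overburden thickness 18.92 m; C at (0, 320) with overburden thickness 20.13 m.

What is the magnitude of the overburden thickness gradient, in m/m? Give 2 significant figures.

0.0029 m/m

∂d/∂x = (18.92 − 19.60) / (-290 − 0) = +0.002345
∂d/∂y = (20.13 − 19.60) / (320 − 0) = +0.001656
|∇f| = √(0.002345² + 0.001656²) = 0.002871 m/m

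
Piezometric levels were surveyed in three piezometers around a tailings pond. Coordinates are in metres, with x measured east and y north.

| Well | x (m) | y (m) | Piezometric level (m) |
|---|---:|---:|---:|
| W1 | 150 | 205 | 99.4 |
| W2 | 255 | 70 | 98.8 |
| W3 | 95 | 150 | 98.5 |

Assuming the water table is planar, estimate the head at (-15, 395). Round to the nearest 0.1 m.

100.1 m

Taking W1 as reference: W2−W1 = (105, -135, -0.6); W3−W1 = (-55, -55, -0.9).
Solve a·Δx + b·Δy = Δh: det = 105·(-55) − (-55)·(-135) = -13200.
∂h/∂x = [(-0.6)·(-55) − (-0.9)·(-135)] / -13200 = +0.006705
∂h/∂y = [105·(-0.9) − (-55)·(-0.6)] / -13200 = +0.009659
h(-15, 395) = 99.4 + (+0.006705)·(-165) + (+0.009659)·(190) = 99.4 -1.106 +1.835 = 100.129 m.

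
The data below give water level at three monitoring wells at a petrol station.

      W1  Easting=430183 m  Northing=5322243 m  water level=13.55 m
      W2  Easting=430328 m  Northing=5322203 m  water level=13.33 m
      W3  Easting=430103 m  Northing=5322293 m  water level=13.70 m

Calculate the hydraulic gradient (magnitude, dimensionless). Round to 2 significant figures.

0.0016

Three-point gradient (reference W1): Δ to W2 = (145, -40, -0.22), Δ to W3 = (-80, 50, +0.15).
∂h/∂x = -0.001235, ∂h/∂y = +0.001025 (det = 4050).
|∇h| = √(-0.001235² + 0.001025²) = 0.001605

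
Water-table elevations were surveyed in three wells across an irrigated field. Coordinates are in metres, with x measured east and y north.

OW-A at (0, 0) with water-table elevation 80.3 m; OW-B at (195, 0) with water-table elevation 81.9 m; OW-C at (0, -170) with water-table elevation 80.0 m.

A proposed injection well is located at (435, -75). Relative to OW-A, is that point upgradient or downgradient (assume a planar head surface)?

∂h/∂x = (81.9 − 80.3) / (195 − 0) = +0.008205
∂h/∂y = (80.0 − 80.3) / (-170 − 0) = +0.001765
Head at (435, -75) = 80.3 + (+0.008205)·(435) + (+0.001765)·(-75) = 83.74 m.
That is higher than the 80.3 m at OW-A, so the point is upgradient.

upgradient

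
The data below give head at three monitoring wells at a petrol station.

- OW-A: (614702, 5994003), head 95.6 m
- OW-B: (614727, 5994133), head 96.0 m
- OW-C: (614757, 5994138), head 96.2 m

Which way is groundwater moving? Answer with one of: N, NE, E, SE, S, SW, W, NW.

With h = a·x + b·y + c and OW-A as origin, the differences give:
  25·a + 130·b = +0.4
  55·a + 135·b = +0.6
Eliminate b (×135 and ×130, subtract): -3775·a = -24.00 → a = ∂h/∂x = +0.006358
Back-substitute: b = ∂h/∂y = +0.001854.
Flow = −∇h = (-0.006358 east, -0.001854 north), which points west.

W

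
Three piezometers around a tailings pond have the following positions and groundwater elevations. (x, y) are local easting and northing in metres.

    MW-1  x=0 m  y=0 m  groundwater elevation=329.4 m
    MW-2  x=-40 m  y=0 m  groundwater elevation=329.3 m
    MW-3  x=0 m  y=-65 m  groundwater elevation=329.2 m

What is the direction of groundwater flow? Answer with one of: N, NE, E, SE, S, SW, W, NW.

∂h/∂x = (329.3 − 329.4) / (-40 − 0) = +0.002500
∂h/∂y = (329.2 − 329.4) / (-65 − 0) = +0.003077
Flow = −∇h = (-0.002500 east, -0.003077 north), which points southwest.

SW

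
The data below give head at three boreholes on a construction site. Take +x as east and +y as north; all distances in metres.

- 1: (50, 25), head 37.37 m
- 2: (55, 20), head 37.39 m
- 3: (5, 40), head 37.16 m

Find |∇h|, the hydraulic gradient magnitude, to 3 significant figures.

With h = a·x + b·y + c and 1 as origin, the differences give:
  5·a + (-5)·b = +0.02
  (-45)·a + 15·b = -0.21
Eliminate b (×15 and ×(-5), subtract): -150·a = -0.750 → a = ∂h/∂x = +0.005000
Back-substitute: b = ∂h/∂y = +0.0010000.
|∇h| = √(0.005000² + 0.0010000²) = 0.005099

0.00510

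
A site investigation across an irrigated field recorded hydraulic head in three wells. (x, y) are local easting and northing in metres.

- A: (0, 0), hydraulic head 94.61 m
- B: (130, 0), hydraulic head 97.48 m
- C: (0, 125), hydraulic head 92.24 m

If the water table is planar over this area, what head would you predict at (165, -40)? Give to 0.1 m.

99.0 m

∂h/∂x = (97.48 − 94.61) / (130 − 0) = +0.02208
∂h/∂y = (92.24 − 94.61) / (125 − 0) = -0.01896
h(165, -40) = 94.61 + (+0.02208)·(165) + (-0.01896)·(-40) = 94.61 +3.643 +0.758 = 99.011 m.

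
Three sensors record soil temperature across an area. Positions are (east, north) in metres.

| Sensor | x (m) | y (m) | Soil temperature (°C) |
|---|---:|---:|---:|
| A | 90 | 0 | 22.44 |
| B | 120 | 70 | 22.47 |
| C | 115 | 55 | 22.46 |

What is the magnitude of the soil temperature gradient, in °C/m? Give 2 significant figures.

Differences from A: to B (Δx, Δy, Δh) = (30, 70, +0.03); to C = (25, 55, +0.02).
Solve a·Δx + b·Δy = ΔT: det = 30·55 − 25·70 = -100.
∂T/∂x = [(+0.03)·55 − (+0.02)·70] / -100 = -0.002500
∂T/∂y = [30·(+0.02) − 25·(+0.03)] / -100 = +0.001500
|∇f| = √(-0.002500² + 0.001500²) = 0.002915 °C/m

0.0029 °C/m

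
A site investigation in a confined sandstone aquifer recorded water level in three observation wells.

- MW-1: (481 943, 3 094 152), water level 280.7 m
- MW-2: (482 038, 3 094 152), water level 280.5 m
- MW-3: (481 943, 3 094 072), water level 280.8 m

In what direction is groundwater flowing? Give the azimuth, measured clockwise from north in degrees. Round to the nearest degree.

059°

∂h/∂x = (280.5 − 280.7) / (482038 − 481943) = -0.002105
∂h/∂y = (280.8 − 280.7) / (3094072 − 3094152) = -0.001250
Flow direction (−∇h) has components (+0.002105 E, +0.001250 N).
Azimuth = atan2(E, N) = atan2(+0.002105, +0.001250) = 59.3° ≈ 059°.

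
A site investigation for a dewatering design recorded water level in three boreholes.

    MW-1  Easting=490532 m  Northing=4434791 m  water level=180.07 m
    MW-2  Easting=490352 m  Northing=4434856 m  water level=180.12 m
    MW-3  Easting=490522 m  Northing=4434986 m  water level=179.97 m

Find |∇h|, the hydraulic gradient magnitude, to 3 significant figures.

0.000715

Three-point gradient (reference MW-1): Δ to MW-2 = (-180, 65, +0.05), Δ to MW-3 = (-10, 195, -0.10).
∂h/∂x = -0.0004717, ∂h/∂y = -0.0005370 (det = -34450).
|∇h| = √(-0.0004717² + -0.0005370²) = 0.0007148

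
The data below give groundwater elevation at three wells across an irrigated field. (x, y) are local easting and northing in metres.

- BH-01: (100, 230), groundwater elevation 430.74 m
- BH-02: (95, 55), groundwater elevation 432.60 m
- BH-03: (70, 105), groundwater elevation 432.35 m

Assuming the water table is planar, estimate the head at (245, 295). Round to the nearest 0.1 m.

Differences from BH-01: to BH-02 (Δx, Δy, Δh) = (-5, -175, +1.86); to BH-03 = (-30, -125, +1.61).
Solve a·Δx + b·Δy = Δh: det = (-5)·(-125) − (-30)·(-175) = -4625.
∂h/∂x = [(+1.86)·(-125) − (+1.61)·(-175)] / -4625 = -0.01065
∂h/∂y = [(-5)·(+1.61) − (-30)·(+1.86)] / -4625 = -0.01032
h(245, 295) = 430.74 + (-0.01065)·(145) + (-0.01032)·(65) = 430.74 -1.544 -0.671 = 428.525 m.

428.5 m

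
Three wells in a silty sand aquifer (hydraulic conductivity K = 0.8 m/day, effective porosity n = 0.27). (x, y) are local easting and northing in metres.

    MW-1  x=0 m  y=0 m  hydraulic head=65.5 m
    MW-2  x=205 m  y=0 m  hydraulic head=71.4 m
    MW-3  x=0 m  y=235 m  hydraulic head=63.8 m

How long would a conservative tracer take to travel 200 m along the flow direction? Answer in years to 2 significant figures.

6.2 years

∂h/∂x = (71.4 − 65.5) / (205 − 0) = +0.02878
∂h/∂y = (63.8 − 65.5) / (235 − 0) = -0.007234
|∇h| = √(0.02878² + -0.007234²) = 0.02968
Seepage velocity v = K·i/n = 0.8 × 0.02968 / 0.27 = 0.08794 m/day.
t = 200 / 0.08794 = 2274 days = 6.23 years.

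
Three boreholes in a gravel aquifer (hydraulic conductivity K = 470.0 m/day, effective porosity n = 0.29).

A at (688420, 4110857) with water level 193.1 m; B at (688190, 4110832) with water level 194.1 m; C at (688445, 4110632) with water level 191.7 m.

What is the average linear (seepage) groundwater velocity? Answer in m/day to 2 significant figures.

12 m/day

Differences from A: to B (Δx, Δy, Δh) = (-230, -25, +1.0); to C = (25, -225, -1.4).
Determinant of the coordinate differences = (-230)·(-225) − 25·(-25) = 52375.
∂h/∂x = [(+1.0)·(-225) − (-1.4)·(-25)] / 52375 = -0.004964
∂h/∂y = [(-230)·(-1.4) − 25·(+1.0)] / 52375 = +0.005671
|∇h| = √(-0.004964² + 0.005671²) = 0.007537
Seepage velocity v = K·i/n = 470.0 × 0.007537 / 0.29 = 12.22 m/day.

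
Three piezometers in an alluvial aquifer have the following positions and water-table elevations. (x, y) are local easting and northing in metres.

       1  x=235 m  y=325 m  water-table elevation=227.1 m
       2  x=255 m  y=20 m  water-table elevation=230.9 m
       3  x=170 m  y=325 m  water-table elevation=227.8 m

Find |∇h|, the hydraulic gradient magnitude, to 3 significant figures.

0.0170

Taking 1 as reference: 2−1 = (20, -305, +3.8); 3−1 = (-65, 0, +0.7).
Solve a·Δx + b·Δy = Δh: det = 20·0 − (-65)·(-305) = -19825.
∂h/∂x = [(+3.8)·0 − (+0.7)·(-305)] / -19825 = -0.01077
∂h/∂y = [20·(+0.7) − (-65)·(+3.8)] / -19825 = -0.01317
|∇h| = √(-0.01077² + -0.01317²) = 0.01701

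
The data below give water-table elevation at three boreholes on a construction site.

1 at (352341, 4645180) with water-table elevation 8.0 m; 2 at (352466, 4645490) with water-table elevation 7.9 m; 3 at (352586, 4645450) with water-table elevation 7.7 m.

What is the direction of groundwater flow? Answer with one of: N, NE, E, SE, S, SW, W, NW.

E

Taking 1 as reference: 2−1 = (125, 310, -0.1); 3−1 = (245, 270, -0.3).
Solve a·Δx + b·Δy = Δh: det = 125·270 − 245·310 = -42200.
∂h/∂x = [(-0.1)·270 − (-0.3)·310] / -42200 = -0.001564
∂h/∂y = [125·(-0.3) − 245·(-0.1)] / -42200 = +0.0003081
Flow = −∇h = (+0.001564 east, -0.0003081 north), which points east.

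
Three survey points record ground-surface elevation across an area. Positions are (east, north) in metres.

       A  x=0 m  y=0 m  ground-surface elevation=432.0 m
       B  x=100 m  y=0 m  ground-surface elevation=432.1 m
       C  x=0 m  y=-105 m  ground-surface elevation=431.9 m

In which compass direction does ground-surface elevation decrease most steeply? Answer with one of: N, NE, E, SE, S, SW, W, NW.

∂z/∂x = (432.1 − 432.0) / (100 − 0) = +0.001000
∂z/∂y = (431.9 − 432.0) / (-105 − 0) = +0.0009524
Steepest decrease is along −∇f = (-0.001000 E, -0.0009524 N) → southwest.

SW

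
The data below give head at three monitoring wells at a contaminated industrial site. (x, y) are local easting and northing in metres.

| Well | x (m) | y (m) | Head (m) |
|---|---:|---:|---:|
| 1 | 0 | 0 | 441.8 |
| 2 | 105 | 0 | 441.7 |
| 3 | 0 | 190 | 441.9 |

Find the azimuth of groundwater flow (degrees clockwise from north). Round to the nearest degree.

∂h/∂x = (441.7 − 441.8) / (105 − 0) = -0.0009524
∂h/∂y = (441.9 − 441.8) / (190 − 0) = +0.0005263
Flow direction (−∇h) has components (+0.0009524 E, -0.0005263 N).
Azimuth = atan2(E, N) = atan2(+0.0009524, -0.0005263) = 118.9° ≈ 119°.

119°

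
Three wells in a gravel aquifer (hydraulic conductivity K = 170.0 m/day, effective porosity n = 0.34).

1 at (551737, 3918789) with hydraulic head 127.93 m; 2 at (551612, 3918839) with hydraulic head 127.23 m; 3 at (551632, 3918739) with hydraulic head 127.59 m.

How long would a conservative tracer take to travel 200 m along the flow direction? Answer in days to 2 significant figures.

With h = a·x + b·y + c and 1 as origin, the differences give:
  (-125)·a + 50·b = -0.70
  (-105)·a + (-50)·b = -0.34
Eliminate b (×(-50) and ×50, subtract): 11500·a = 52.000 → a = ∂h/∂x = +0.004522
Back-substitute: b = ∂h/∂y = -0.002696.
|∇h| = √(0.004522² + -0.002696²) = 0.005265
Seepage velocity v = K·i/n = 170.0 × 0.005265 / 0.34 = 2.632 m/day.
t = 200 / 2.632 = 75.99 days.

76 days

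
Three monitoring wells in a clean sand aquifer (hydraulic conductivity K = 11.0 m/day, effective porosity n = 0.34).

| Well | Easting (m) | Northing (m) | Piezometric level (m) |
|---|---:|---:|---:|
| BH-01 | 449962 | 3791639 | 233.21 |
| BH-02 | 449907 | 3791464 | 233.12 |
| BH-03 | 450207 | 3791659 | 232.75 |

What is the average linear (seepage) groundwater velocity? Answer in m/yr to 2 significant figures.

27 m/yr

With h = a·x + b·y + c and BH-01 as origin, the differences give:
  (-55)·a + (-175)·b = -0.09
  245·a + 20·b = -0.46
Eliminate b (×20 and ×(-175), subtract): 41775·a = -82.300 → a = ∂h/∂x = -0.001970
Back-substitute: b = ∂h/∂y = +0.001133.
|∇h| = √(-0.001970² + 0.001133²) = 0.002273
Seepage velocity v = K·i/n = 11.0 × 0.002273 / 0.34 = 0.07354 m/day = 26.86 m/yr.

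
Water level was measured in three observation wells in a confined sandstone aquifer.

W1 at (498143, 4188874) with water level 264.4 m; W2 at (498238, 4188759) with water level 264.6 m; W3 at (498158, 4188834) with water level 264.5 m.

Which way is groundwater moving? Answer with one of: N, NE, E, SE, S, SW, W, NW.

NE

With h = a·x + b·y + c and W1 as origin, the differences give:
  95·a + (-115)·b = +0.2
  15·a + (-40)·b = +0.1
Eliminate b (×(-40) and ×(-115), subtract): -2075·a = 3.50 → a = ∂h/∂x = -0.001687
Back-substitute: b = ∂h/∂y = -0.003133.
Flow = −∇h = (+0.001687 east, +0.003133 north), which points northeast.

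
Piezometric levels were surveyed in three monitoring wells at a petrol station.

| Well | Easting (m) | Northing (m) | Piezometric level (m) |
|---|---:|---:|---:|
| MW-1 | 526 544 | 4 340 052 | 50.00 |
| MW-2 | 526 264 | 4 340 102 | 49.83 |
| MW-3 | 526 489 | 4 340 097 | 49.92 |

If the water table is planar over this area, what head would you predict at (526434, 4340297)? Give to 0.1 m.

With h = a·x + b·y + c and MW-1 as origin, the differences give:
  (-280)·a + 50·b = -0.17
  (-55)·a + 45·b = -0.08
Eliminate b (×45 and ×50, subtract): -9850·a = -3.650 → a = ∂h/∂x = +0.0003706
Back-substitute: b = ∂h/∂y = -0.001325.
h(526434, 4340297) = 50.00 + (+0.0003706)·(-110) + (-0.001325)·(245) = 50.00 -0.041 -0.325 = 49.635 m.

49.6 m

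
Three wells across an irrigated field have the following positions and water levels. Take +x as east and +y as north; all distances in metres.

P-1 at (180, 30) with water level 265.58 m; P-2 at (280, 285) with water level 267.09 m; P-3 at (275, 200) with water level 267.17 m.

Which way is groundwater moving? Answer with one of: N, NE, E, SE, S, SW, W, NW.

Differences from P-1: to P-2 (Δx, Δy, Δh) = (100, 255, +1.51); to P-3 = (95, 170, +1.59).
Determinant of the coordinate differences = 100·170 − 95·255 = -7225.
∂h/∂x = [(+1.51)·170 − (+1.59)·255] / -7225 = +0.02059
∂h/∂y = [100·(+1.59) − 95·(+1.51)] / -7225 = -0.002152
Flow = −∇h = (-0.02059 east, +0.002152 north), which points west.

W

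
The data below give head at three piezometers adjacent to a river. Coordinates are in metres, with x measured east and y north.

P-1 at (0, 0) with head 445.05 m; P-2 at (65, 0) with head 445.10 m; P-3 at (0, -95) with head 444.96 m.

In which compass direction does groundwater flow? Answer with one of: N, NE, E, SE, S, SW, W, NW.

∂h/∂x = (445.10 − 445.05) / (65 − 0) = +0.0007692
∂h/∂y = (444.96 − 445.05) / (-95 − 0) = +0.0009474
Flow = −∇h = (-0.0007692 east, -0.0009474 north), which points southwest.

SW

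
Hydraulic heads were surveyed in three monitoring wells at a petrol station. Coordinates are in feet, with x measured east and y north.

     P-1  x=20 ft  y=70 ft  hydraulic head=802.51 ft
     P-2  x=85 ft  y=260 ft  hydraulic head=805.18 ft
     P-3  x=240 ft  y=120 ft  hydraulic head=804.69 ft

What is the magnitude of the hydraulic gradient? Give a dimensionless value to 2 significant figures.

With h = a·x + b·y + c and P-1 as origin, the differences give:
  65·a + 190·b = +2.67
  220·a + 50·b = +2.18
Eliminate b (×50 and ×190, subtract): -38550·a = -280.700 → a = ∂h/∂x = +0.007281
Back-substitute: b = ∂h/∂y = +0.01156.
|∇h| = √(0.007281² + 0.01156²) = 0.01366

0.014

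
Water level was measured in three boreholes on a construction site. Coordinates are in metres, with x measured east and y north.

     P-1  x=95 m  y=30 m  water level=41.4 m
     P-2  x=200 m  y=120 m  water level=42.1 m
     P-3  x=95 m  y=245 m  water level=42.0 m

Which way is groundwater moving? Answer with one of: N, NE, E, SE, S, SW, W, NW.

SW

With h = a·x + b·y + c and P-1 as origin, the differences give:
  105·a + 90·b = +0.7
  0·a + 215·b = +0.6
Eliminate b (×215 and ×90, subtract): 22575·a = 96.50 → a = ∂h/∂x = +0.004275
Back-substitute: b = ∂h/∂y = +0.002791.
Flow = −∇h = (-0.004275 east, -0.002791 north), which points southwest.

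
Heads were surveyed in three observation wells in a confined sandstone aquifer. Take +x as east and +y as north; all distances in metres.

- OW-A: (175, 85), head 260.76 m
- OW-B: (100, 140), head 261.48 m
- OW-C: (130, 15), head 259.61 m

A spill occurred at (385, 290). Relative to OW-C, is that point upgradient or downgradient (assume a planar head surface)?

upgradient

Differences from OW-A: to OW-B (Δx, Δy, Δh) = (-75, 55, +0.72); to OW-C = (-45, -70, -1.15).
Solve a·Δx + b·Δy = Δh: det = (-75)·(-70) − (-45)·55 = 7725.
∂h/∂x = [(+0.72)·(-70) − (-1.15)·55] / 7725 = +0.001663
∂h/∂y = [(-75)·(-1.15) − (-45)·(+0.72)] / 7725 = +0.01536
Head at (385, 290) = 260.76 + (+0.001663)·(210) + (+0.01536)·(205) = 264.26 m.
That is higher than the 259.61 m at OW-C, so the point is upgradient.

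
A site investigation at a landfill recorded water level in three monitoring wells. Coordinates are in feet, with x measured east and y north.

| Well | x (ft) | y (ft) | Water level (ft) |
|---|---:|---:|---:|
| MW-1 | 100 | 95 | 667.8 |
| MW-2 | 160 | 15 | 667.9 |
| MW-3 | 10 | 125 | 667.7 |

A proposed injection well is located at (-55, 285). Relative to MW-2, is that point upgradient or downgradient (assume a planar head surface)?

downgradient

Differences from MW-1: to MW-2 (Δx, Δy, Δh) = (60, -80, +0.1); to MW-3 = (-90, 30, -0.1).
Solve a·Δx + b·Δy = Δh: det = 60·30 − (-90)·(-80) = -5400.
∂h/∂x = [(+0.1)·30 − (-0.1)·(-80)] / -5400 = +0.0009259
∂h/∂y = [60·(-0.1) − (-90)·(+0.1)] / -5400 = -0.0005556
Head at (-55, 285) = 667.8 + (+0.0009259)·(-155) + (-0.0005556)·(190) = 667.55 ft.
That is lower than the 667.9 ft at MW-2, so the point is downgradient.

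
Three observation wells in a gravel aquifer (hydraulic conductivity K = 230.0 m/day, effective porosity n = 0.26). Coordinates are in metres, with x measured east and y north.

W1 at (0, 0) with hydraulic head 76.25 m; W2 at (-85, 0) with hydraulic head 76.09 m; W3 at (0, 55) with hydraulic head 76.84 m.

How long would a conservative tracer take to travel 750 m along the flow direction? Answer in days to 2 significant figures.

∂h/∂x = (76.09 − 76.25) / (-85 − 0) = +0.001882
∂h/∂y = (76.84 − 76.25) / (55 − 0) = +0.01073
|∇h| = √(0.001882² + 0.01073²) = 0.01089
Seepage velocity v = K·i/n = 230.0 × 0.01089 / 0.26 = 9.633 m/day.
t = 750 / 9.633 = 77.86 days.

78 days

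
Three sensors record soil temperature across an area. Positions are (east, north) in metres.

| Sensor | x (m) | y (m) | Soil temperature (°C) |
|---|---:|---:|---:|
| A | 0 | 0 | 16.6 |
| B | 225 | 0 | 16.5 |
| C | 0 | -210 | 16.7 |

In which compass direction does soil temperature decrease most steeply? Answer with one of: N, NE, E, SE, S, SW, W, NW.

NE

∂T/∂x = (16.5 − 16.6) / (225 − 0) = -0.0004444
∂T/∂y = (16.7 − 16.6) / (-210 − 0) = -0.0004762
Steepest decrease is along −∇f = (+0.0004444 E, +0.0004762 N) → northeast.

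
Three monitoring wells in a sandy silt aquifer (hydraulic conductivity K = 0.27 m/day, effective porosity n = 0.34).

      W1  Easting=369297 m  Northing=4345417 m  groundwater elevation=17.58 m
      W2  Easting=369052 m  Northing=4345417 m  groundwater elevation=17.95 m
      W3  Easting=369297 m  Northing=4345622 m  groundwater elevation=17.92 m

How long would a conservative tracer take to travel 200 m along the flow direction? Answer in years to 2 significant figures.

310 years

∂h/∂x = (17.95 − 17.58) / (369052 − 369297) = -0.001510
∂h/∂y = (17.92 − 17.58) / (4345622 − 4345417) = +0.001659
|∇h| = √(-0.001510² + 0.001659²) = 0.002243
Seepage velocity v = K·i/n = 0.27 × 0.002243 / 0.34 = 0.001781 m/day.
t = 200 / 0.001781 = 1.123e+05 days = 307 years.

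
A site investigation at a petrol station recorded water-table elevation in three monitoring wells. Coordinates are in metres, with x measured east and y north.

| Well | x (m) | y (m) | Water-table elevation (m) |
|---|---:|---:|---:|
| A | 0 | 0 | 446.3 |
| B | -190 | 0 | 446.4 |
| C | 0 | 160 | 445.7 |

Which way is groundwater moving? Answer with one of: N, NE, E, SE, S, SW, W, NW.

N

∂h/∂x = (446.4 − 446.3) / (-190 − 0) = -0.0005263
∂h/∂y = (445.7 − 446.3) / (160 − 0) = -0.003750
Flow = −∇h = (+0.0005263 east, +0.003750 north), which points north.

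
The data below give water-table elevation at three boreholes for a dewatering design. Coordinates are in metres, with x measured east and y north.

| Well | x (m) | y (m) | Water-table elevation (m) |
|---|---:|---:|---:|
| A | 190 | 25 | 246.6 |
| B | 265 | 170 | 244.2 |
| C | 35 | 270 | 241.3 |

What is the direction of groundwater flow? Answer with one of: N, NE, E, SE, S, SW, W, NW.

N

Differences from A: to B (Δx, Δy, Δh) = (75, 145, -2.4); to C = (-155, 245, -5.3).
Solve a·Δx + b·Δy = Δh: det = 75·245 − (-155)·145 = 40850.
∂h/∂x = [(-2.4)·245 − (-5.3)·145] / 40850 = +0.004419
∂h/∂y = [75·(-5.3) − (-155)·(-2.4)] / 40850 = -0.01884
Flow = −∇h = (-0.004419 east, +0.01884 north), which points north.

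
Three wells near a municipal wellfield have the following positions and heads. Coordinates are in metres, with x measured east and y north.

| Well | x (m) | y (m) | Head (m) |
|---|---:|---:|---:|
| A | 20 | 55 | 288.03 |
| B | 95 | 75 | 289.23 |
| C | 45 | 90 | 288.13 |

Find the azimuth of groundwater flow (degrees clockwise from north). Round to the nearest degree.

299°

Taking A as reference: B−A = (75, 20, +1.20); C−A = (25, 35, +0.10).
Determinant of the coordinate differences = 75·35 − 25·20 = 2125.
∂h/∂x = [(+1.20)·35 − (+0.10)·20] / 2125 = +0.01882
∂h/∂y = [75·(+0.10) − 25·(+1.20)] / 2125 = -0.01059
Flow direction (−∇h) has components (-0.01882 E, +0.01059 N).
Azimuth = atan2(E, N) = atan2(-0.01882, +0.01059) = 299.4° ≈ 299°.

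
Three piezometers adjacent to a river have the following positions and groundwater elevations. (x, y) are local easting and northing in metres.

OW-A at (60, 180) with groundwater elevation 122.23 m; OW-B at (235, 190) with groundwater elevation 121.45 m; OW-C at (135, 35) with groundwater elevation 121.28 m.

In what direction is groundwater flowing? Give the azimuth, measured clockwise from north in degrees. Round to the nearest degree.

131°

Taking OW-A as reference: OW-B−OW-A = (175, 10, -0.78); OW-C−OW-A = (75, -145, -0.95).
Determinant of the coordinate differences = 175·(-145) − 75·10 = -26125.
∂h/∂x = [(-0.78)·(-145) − (-0.95)·10] / -26125 = -0.004693
∂h/∂y = [175·(-0.95) − 75·(-0.78)] / -26125 = +0.004124
Flow direction (−∇h) has components (+0.004693 E, -0.004124 N).
Azimuth = atan2(E, N) = atan2(+0.004693, -0.004124) = 131.3° ≈ 131°.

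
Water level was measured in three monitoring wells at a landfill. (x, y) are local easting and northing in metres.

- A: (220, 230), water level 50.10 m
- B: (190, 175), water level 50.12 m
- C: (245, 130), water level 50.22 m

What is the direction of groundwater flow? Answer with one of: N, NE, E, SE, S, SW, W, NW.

NW

Differences from A: to B (Δx, Δy, Δh) = (-30, -55, +0.02); to C = (25, -100, +0.12).
Solve a·Δx + b·Δy = Δh: det = (-30)·(-100) − 25·(-55) = 4375.
∂h/∂x = [(+0.02)·(-100) − (+0.12)·(-55)] / 4375 = +0.001051
∂h/∂y = [(-30)·(+0.12) − 25·(+0.02)] / 4375 = -0.0009371
Flow = −∇h = (-0.001051 east, +0.0009371 north), which points northwest.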